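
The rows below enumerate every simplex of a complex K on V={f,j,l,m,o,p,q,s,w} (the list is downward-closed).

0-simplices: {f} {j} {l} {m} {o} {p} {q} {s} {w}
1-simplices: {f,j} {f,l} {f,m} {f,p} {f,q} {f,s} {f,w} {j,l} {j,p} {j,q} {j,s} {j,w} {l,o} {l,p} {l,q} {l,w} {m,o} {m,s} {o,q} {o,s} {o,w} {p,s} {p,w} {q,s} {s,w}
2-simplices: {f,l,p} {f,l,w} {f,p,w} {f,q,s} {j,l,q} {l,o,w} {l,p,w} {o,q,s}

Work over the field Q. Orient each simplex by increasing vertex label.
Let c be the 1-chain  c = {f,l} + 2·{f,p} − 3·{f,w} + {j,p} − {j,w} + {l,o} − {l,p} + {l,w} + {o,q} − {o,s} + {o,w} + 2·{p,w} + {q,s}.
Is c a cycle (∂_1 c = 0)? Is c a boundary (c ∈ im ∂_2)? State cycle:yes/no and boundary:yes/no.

cycle:yes boundary:no

n_0=9 n_1=25 n_2=8  [Q]
∂1: piv[fj,fl,fm,fp,fq,fs,fw,lo] rk=8  ker:jl,jp,jq,js,jw,lp,lq,lw,mo,ms,oq,os,ow,ps,pw,qs,sw
∂2: piv[flp,flw,fpw,fqs,jlq,low,oqs] rk=7  ker:lpw
∂1c = 0
c vs im∂2: residual ≠ 0 ⇒ not boundary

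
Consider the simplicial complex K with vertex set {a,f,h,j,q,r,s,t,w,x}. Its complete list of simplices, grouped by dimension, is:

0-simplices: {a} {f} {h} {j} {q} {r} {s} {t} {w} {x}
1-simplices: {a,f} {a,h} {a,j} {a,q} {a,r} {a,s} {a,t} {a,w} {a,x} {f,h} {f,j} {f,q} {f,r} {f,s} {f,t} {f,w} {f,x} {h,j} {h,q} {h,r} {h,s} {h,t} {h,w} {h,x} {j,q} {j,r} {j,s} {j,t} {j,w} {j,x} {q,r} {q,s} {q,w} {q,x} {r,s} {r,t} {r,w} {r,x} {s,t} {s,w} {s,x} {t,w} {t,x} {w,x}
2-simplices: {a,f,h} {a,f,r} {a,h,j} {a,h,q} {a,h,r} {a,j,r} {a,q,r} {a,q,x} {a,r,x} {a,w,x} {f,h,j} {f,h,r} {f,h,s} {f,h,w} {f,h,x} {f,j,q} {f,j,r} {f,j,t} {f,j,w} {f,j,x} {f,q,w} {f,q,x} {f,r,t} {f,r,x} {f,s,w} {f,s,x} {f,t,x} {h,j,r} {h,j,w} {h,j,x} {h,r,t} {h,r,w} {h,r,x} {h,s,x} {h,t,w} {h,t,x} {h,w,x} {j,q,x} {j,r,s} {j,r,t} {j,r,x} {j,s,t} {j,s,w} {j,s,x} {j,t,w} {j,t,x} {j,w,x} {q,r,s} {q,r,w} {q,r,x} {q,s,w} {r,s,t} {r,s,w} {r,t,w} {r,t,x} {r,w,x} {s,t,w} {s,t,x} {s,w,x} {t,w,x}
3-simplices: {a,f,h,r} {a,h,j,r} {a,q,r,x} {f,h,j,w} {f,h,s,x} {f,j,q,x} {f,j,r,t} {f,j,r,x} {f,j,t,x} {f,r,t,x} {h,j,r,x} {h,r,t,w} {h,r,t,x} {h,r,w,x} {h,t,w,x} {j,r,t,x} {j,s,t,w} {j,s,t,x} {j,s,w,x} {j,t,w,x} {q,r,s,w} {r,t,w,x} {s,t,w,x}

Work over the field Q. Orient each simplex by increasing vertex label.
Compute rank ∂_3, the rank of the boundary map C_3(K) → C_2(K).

rank∂_3=20

n_0=10 n_1=44 n_2=60 n_3=23  [Q]
∂1: piv[af,ah,aj,aq,ar,as,at,aw,ax] rk=9  ker:fh,fj,fq,fr,fs,ft,fw,fx,hj,hq,hr,hs,ht,hw,hx,jq,jr,js,jt,jw,jx,qr,qs,qw,qx,rs,rt,rw,rx,st,sw,sx,tw,tx,wx
∂2: piv[afh,afr,ahj,ahq,ahr,ajr,aqr,aqx,arx,awx,fhj,fhs,fhw,fhx,fjq,fjt,fjw,fjx,fqw,fqx,frt,frx,fsw,fsx,ftx,hrt,hrw,htw,hwx,jrs,jst,jsw,qrs] rk=33  ker:fhr,fjr,hjr,hjw,hjx,hrx,hsx,htx,jqx,jrt,jrx,jsx,jtw,jtx,jwx,qrw,qrx,qsw,rst,rsw,rtw,rtx,rwx,stw,stx,swx,twx
∂3: piv[afhr,ahjr,aqrx,fhjw,fhsx,fjqx,fjrt,fjrx,fjtx,frtx,hjrx,hrtw,hrtx,hrwx,htwx,jstw,jstx,jswx,jtwx,qrsw] rk=20  ker:jrtx,rtwx,stwx
rk∂_3=20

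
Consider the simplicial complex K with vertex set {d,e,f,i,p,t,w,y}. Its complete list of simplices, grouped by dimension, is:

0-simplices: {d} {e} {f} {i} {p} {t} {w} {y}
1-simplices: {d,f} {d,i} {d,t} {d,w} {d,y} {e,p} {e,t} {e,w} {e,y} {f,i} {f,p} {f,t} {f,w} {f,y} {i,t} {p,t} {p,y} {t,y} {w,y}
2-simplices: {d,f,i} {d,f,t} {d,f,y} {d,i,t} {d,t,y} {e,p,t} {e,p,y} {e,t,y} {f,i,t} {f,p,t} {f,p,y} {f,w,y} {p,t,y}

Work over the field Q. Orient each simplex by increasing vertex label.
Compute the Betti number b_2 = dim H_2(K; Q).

n_0=8 n_1=19 n_2=13  [Q]
∂1: piv[df,di,dt,dw,dy,ep,et] rk=7  ker:ew,ey,fi,fp,ft,fw,fy,it,pt,py,ty,wy
∂2: piv[dfi,dft,dfy,dit,dty,ept,epy,ety,fpt,fwy] rk=10  ker:fit,fpy,pty
b_2=(13−10)−0=3

b_2=3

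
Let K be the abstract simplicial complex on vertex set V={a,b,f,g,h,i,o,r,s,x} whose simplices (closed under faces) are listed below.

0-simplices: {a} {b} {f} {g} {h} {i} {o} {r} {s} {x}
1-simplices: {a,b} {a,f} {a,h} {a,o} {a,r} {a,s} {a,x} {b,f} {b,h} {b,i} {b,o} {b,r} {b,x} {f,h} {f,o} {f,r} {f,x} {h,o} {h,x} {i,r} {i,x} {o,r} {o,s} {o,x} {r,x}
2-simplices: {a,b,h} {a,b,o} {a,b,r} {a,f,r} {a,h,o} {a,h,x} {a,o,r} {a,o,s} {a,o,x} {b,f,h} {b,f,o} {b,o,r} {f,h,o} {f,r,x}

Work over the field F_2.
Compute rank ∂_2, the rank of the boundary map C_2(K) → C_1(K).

rank∂_2=12

n_0=10 n_1=25 n_2=14  [Z2]
∂1: piv[ab,af,ah,ao,ar,as,ax,bi] rk=8  ker:bf,bh,bo,br,bx,fh,fo,fr,fx,ho,hx,ir,ix,or,os,ox,rx
∂2: piv[abh,abo,abr,afr,aho,ahx,aor,aos,aox,bfh,bfo,frx] rk=12  ker:bor,fho
rk∂_2=12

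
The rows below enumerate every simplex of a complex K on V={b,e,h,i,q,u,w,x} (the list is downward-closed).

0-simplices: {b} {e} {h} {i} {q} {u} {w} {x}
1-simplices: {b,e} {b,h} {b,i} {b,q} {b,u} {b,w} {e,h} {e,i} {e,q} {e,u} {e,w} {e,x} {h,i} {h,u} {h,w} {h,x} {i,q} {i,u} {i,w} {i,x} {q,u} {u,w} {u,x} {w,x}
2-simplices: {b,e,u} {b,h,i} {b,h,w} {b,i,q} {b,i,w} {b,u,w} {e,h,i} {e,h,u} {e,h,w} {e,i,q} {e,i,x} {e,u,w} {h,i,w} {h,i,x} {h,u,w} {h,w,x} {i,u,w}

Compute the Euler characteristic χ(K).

χ(K)=1

n_0=8 n_1=24 n_2=17
χ=+8−24+17=1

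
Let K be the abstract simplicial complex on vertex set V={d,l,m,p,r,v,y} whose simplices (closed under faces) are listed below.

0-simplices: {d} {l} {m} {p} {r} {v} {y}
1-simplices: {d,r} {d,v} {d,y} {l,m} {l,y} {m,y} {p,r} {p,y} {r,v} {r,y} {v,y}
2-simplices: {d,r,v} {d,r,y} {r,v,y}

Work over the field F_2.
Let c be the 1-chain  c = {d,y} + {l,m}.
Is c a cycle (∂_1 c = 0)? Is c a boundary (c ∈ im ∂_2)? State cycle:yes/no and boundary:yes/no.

cycle:no boundary:no

n_0=7 n_1=11 n_2=3  [Z2]
∂1: piv[dr,dv,dy,lm,ly,pr] rk=6  ker:my,py,rv,ry,vy
∂2: piv[drv,dry,rvy] rk=3
∂1c = {d} + {l} + {m} + {y}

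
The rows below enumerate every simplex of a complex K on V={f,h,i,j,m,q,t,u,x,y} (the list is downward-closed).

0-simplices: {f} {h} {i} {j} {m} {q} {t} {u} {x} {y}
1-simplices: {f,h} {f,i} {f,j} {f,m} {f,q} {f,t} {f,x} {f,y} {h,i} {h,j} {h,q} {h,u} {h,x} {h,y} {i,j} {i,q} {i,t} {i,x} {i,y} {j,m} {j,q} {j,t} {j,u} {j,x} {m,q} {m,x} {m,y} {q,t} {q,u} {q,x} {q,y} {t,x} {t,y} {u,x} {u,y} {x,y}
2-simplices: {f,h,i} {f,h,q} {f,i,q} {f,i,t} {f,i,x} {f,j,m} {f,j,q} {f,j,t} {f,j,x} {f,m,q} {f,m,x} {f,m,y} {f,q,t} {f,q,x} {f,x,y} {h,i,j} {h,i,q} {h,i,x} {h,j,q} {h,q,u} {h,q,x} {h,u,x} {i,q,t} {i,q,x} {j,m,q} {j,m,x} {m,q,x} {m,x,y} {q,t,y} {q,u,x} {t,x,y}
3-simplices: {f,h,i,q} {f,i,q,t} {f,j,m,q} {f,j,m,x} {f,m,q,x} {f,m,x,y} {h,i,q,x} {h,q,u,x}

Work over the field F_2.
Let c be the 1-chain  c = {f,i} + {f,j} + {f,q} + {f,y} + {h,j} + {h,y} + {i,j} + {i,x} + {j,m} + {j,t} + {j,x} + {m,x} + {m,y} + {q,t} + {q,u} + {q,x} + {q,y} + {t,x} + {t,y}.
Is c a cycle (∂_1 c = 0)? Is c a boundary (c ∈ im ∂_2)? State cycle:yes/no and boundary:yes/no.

cycle:no boundary:no

n_0=10 n_1=36 n_2=31 n_3=8  [Z2]
∂1: piv[fh,fi,fj,fm,fq,ft,fx,fy,hu] rk=9  ker:hi,hj,hq,hx,hy,ij,iq,it,ix,iy,jm,jq,jt,ju,jx,mq,mx,my,qt,qu,qx,qy,tx,ty,ux,uy,xy
∂2: piv[fhi,fhq,fiq,fit,fix,fjm,fjq,fjt,fjx,fmq,fmx,fmy,fqt,fqx,fxy,hij,hix,hjq,hqu,hux,qty,txy] rk=22  ker:hiq,hqx,iqt,iqx,jmq,jmx,mqx,mxy,qux
∂3: piv[fhiq,fiqt,fjmq,fjmx,fmqx,fmxy,hiqx,hqux] rk=8
∂1c = {i} + {m} + {q} + {u} + {x} + {y}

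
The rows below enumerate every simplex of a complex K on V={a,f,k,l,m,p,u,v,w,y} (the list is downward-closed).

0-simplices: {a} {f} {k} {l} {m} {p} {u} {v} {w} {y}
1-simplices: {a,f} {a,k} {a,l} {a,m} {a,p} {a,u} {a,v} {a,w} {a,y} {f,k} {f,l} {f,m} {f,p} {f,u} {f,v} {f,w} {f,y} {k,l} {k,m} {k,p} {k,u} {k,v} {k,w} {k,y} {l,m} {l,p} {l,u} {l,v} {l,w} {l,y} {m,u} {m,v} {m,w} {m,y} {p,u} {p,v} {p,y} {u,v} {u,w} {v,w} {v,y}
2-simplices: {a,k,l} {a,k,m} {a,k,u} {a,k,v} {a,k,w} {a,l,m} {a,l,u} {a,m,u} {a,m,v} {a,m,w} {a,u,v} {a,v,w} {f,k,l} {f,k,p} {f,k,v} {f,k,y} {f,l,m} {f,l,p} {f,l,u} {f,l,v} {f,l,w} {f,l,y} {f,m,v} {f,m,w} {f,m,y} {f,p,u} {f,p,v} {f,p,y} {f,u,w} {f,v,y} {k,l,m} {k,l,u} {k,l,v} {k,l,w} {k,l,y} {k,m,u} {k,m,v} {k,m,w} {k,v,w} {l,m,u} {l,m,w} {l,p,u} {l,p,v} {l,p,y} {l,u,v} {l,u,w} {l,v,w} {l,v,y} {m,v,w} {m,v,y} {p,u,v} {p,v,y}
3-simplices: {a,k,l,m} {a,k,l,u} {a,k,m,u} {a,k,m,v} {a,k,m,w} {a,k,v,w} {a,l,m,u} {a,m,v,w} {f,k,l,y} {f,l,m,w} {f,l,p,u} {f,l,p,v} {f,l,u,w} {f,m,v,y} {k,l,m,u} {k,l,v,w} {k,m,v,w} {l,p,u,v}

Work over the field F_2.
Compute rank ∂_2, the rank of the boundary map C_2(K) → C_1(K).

rank∂_2=29

n_0=10 n_1=41 n_2=52 n_3=18  [Z2]
∂1: piv[af,ak,al,am,ap,au,av,aw,ay] rk=9  ker:fk,fl,fm,fp,fu,fv,fw,fy,kl,km,kp,ku,kv,kw,ky,lm,lp,lu,lv,lw,ly,mu,mv,mw,my,pu,pv,py,uv,uw,vw,vy
∂2: piv[akl,akm,aku,akv,akw,alm,alu,amu,amv,amw,auv,avw,fkl,fkp,fkv,fky,flm,flp,flu,flv,flw,fly,fmw,fmy,fpu,fpv,fpy,fuw,fvy] rk=29  ker:fmv,klm,klu,klv,klw,kly,kmu,kmv,kmw,kvw,lmu,lmw,lpu,lpv,lpy,luv,luw,lvw,lvy,mvw,mvy,puv,pvy
∂3: piv[aklm,aklu,akmu,akmv,akmw,akvw,almu,amvw,fkly,flmw,flpu,flpv,fluw,fmvy,klvw,lpuv] rk=16  ker:klmu,kmvw
rk∂_2=29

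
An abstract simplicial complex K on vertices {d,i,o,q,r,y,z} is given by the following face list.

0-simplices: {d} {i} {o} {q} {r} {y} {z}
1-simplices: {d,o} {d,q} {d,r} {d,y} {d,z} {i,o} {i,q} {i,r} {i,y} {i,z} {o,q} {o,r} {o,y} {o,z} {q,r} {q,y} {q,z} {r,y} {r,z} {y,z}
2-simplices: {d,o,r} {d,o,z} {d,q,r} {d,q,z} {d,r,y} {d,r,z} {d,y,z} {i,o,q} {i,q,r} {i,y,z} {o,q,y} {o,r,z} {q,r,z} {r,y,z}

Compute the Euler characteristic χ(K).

χ(K)=1

n_0=7 n_1=20 n_2=14
χ=+7−20+14=1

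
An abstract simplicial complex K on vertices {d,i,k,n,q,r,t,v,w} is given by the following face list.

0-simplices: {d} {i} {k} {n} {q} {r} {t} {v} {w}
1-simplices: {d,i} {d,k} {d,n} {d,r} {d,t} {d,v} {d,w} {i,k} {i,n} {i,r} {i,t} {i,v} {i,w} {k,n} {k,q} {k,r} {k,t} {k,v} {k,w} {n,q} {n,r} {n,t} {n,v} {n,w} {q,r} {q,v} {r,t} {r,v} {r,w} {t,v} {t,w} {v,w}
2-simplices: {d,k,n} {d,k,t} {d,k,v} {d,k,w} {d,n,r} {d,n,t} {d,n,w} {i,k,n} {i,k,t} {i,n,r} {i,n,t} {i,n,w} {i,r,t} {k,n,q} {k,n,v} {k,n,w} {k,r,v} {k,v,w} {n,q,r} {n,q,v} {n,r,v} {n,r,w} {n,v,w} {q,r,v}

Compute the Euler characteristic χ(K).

n_0=9 n_1=32 n_2=24
χ=+9−32+24=1

χ(K)=1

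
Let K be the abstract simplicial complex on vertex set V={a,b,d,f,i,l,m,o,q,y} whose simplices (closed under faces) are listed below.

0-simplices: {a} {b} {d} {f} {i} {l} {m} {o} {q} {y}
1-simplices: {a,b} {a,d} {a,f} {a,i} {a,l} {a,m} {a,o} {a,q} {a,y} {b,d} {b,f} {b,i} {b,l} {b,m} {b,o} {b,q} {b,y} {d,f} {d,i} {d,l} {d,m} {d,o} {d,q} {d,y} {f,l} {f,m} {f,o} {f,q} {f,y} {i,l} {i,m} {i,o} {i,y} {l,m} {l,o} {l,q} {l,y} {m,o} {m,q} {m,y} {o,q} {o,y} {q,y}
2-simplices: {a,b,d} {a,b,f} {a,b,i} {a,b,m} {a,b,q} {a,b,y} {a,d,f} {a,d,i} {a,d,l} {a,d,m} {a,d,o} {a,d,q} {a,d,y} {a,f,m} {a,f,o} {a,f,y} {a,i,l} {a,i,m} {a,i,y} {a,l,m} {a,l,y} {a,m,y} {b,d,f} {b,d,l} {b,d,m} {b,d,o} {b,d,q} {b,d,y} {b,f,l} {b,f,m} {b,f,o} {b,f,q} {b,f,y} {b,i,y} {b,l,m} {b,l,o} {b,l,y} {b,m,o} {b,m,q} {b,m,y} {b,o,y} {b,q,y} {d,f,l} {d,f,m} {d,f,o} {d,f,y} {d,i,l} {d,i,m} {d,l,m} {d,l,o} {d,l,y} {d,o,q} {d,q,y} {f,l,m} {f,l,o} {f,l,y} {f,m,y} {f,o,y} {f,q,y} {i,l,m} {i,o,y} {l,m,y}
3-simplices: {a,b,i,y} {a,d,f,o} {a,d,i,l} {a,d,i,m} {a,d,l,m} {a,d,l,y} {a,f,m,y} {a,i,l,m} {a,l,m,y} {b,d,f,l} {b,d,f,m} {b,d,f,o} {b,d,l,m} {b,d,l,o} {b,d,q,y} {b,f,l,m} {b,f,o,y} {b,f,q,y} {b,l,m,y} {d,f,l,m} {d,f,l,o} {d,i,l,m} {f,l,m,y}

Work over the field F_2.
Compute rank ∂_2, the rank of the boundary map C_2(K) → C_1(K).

rank∂_2=33

n_0=10 n_1=43 n_2=62 n_3=23  [Z2]
∂1: piv[ab,ad,af,ai,al,am,ao,aq,ay] rk=9  ker:bd,bf,bi,bl,bm,bo,bq,by,df,di,dl,dm,do,dq,dy,fl,fm,fo,fq,fy,il,im,io,iy,lm,lo,lq,ly,mo,mq,my,oq,oy,qy
∂2: piv[abd,abf,abi,abm,abq,aby,adf,adi,adl,adm,ado,adq,ady,afm,afo,afy,ail,aim,aiy,alm,aly,amy,bdl,bdo,bfl,bfq,blo,bmo,bmq,boy,bqy,doq,ioy] rk=33  ker:bdf,bdm,bdq,bdy,bfm,bfo,bfy,biy,blm,bly,bmy,dfl,dfm,dfo,dfy,dil,dim,dlm,dlo,dly,dqy,flm,flo,fly,fmy,foy,fqy,ilm,lmy
∂3: piv[abiy,adfo,adil,adim,adlm,adly,afmy,ailm,almy,bdfl,bdfm,bdfo,bdlm,bdlo,bdqy,bflm,bfoy,bfqy,blmy,dflo,flmy] rk=21  ker:dflm,dilm
rk∂_2=33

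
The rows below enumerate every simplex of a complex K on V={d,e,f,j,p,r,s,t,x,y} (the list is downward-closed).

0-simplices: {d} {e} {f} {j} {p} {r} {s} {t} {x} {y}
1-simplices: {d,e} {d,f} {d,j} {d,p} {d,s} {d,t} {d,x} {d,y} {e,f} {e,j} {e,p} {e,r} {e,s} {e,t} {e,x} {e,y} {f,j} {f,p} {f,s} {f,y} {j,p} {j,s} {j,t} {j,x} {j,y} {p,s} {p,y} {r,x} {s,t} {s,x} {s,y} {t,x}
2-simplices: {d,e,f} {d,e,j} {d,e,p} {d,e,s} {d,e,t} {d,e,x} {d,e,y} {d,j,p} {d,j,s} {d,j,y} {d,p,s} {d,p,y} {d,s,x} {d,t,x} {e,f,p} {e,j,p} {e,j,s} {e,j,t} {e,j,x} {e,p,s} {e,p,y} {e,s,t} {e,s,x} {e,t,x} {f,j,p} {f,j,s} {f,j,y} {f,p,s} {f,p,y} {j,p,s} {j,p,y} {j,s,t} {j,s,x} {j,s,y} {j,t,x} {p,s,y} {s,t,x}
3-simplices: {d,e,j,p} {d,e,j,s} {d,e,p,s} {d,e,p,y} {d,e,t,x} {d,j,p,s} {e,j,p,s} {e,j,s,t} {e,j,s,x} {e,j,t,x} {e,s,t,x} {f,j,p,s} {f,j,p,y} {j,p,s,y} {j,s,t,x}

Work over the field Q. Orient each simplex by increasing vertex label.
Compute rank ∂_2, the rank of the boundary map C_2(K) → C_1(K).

rank∂_2=22

n_0=10 n_1=32 n_2=37 n_3=15  [Q]
∂1: piv[de,df,dj,dp,ds,dt,dx,dy,er] rk=9  ker:ef,ej,ep,es,et,ex,ey,fj,fp,fs,fy,jp,js,jt,jx,jy,ps,py,rx,st,sx,sy,tx
∂2: piv[def,dej,dep,des,det,dex,dey,djp,djs,djy,dps,dpy,dsx,dtx,efp,ejt,ejx,est,fjp,fjs,fjy,jsy] rk=22  ker:ejp,ejs,eps,epy,esx,etx,fps,fpy,jps,jpy,jst,jsx,jtx,psy,stx
∂3: piv[dejp,dejs,deps,depy,detx,djps,ejst,ejsx,ejtx,estx,fjps,fjpy,jpsy] rk=13  ker:ejps,jstx
rk∂_2=22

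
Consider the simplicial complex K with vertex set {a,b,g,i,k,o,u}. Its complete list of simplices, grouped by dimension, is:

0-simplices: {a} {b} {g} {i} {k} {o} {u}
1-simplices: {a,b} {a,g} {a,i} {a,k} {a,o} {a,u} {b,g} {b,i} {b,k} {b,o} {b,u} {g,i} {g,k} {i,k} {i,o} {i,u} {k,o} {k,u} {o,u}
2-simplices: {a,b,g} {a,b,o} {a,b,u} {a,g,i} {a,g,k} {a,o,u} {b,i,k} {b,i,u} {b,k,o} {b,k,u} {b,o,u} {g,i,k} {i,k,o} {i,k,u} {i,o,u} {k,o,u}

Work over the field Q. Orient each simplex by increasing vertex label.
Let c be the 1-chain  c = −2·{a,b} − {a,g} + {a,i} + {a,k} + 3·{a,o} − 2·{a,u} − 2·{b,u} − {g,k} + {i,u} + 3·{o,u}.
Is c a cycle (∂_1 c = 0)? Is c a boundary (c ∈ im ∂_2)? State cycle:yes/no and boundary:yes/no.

cycle:yes boundary:no

n_0=7 n_1=19 n_2=16  [Q]
∂1: piv[ab,ag,ai,ak,ao,au] rk=6  ker:bg,bi,bk,bo,bu,gi,gk,ik,io,iu,ko,ku,ou
∂2: piv[abg,abo,abu,agi,agk,aou,bik,biu,bko,bku,gik,iko] rk=12  ker:bou,iku,iou,kou
∂1c = 0
c vs im∂2: residual ≠ 0 ⇒ not boundary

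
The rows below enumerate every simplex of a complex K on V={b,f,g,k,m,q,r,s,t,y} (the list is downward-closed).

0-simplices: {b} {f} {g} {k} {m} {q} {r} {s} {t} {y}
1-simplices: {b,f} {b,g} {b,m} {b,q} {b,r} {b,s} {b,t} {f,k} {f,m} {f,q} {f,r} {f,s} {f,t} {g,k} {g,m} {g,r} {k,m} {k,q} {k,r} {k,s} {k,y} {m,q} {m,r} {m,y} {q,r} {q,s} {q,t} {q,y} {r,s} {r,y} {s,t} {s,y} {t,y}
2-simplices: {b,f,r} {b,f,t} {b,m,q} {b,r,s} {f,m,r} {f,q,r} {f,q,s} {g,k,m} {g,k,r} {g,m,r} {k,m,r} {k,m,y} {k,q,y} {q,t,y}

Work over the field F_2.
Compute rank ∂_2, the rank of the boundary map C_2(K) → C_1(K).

n_0=10 n_1=33 n_2=14  [Z2]
∂1: piv[bf,bg,bm,bq,br,bs,bt,fk,ky] rk=9  ker:fm,fq,fr,fs,ft,gk,gm,gr,km,kq,kr,ks,mq,mr,my,qr,qs,qt,qy,rs,ry,st,sy,ty
∂2: piv[bfr,bft,bmq,brs,fmr,fqr,fqs,gkm,gkr,gmr,kmy,kqy,qty] rk=13  ker:kmr
rk∂_2=13

rank∂_2=13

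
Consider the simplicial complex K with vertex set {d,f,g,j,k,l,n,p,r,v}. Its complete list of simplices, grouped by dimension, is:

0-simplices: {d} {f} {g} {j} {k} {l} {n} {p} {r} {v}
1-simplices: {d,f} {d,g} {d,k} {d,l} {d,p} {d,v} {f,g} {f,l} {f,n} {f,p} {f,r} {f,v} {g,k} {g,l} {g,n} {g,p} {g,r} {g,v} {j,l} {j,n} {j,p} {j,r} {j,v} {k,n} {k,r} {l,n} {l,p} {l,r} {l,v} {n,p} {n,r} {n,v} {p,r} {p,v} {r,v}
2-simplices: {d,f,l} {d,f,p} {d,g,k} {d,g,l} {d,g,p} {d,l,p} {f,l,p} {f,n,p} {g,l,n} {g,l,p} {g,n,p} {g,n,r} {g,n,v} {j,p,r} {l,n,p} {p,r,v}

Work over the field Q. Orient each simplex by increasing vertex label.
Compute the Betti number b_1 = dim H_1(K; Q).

n_0=10 n_1=35 n_2=16  [Q]
∂1: piv[df,dg,dk,dl,dp,dv,fn,fr,jl] rk=9  ker:fg,fl,fp,fv,gk,gl,gn,gp,gr,gv,jn,jp,jr,jv,kn,kr,ln,lp,lr,lv,np,nr,nv,pr,pv,rv
∂2: piv[dfl,dfp,dgk,dgl,dgp,dlp,fnp,gln,gnp,gnr,gnv,jpr,prv] rk=13  ker:flp,glp,lnp
b_1=(35−9)−13=13

b_1=13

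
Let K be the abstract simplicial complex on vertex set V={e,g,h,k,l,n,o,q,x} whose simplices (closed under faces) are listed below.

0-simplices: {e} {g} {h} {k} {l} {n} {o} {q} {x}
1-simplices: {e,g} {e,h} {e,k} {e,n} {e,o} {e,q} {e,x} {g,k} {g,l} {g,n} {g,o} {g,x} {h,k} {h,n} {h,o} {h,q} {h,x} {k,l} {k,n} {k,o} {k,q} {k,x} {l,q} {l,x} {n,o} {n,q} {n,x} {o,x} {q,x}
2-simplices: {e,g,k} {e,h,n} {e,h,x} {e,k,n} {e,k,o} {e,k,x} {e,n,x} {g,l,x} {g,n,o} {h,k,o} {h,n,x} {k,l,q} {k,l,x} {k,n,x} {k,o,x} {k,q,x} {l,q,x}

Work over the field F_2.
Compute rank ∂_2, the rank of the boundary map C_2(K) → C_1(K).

n_0=9 n_1=29 n_2=17  [Z2]
∂1: piv[eg,eh,ek,en,eo,eq,ex,gl] rk=8  ker:gk,gn,go,gx,hk,hn,ho,hq,hx,kl,kn,ko,kq,kx,lq,lx,no,nq,nx,ox,qx
∂2: piv[egk,ehn,ehx,ekn,eko,ekx,enx,glx,gno,hko,klq,klx,kox,kqx] rk=14  ker:hnx,knx,lqx
rk∂_2=14

rank∂_2=14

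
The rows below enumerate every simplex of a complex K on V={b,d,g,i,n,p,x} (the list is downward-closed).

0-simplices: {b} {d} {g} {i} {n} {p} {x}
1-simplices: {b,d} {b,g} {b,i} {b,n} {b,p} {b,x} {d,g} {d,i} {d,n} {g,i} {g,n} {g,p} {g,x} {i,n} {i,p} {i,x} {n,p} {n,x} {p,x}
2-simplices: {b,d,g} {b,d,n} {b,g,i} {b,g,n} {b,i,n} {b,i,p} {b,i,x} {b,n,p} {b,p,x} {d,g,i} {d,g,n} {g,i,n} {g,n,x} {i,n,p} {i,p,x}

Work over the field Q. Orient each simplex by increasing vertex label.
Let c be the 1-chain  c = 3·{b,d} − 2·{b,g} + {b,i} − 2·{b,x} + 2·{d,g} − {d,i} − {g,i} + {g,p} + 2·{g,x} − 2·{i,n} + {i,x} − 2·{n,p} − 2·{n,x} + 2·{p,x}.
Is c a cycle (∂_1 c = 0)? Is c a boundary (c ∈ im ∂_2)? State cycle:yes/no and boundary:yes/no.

cycle:no boundary:no

n_0=7 n_1=19 n_2=15  [Q]
∂1: piv[bd,bg,bi,bn,bp,bx] rk=6  ker:dg,di,dn,gi,gn,gp,gx,in,ip,ix,np,nx,px
∂2: piv[bdg,bdn,bgi,bgn,bin,bip,bix,bnp,bpx,dgi,gnx] rk=11  ker:dgn,gin,inp,ipx
∂1c = 2·{d} − 2·{g} + 2·{n} − 3·{p} + {x}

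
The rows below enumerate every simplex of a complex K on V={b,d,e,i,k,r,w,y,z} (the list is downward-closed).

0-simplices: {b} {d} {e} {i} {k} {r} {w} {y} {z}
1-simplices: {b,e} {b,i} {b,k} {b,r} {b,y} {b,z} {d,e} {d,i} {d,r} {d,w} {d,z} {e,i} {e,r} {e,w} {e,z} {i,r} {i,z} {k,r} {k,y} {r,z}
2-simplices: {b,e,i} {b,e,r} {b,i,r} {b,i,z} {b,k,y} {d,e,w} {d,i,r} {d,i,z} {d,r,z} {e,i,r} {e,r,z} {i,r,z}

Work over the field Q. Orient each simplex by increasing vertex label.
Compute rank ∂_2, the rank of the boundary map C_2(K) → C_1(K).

n_0=9 n_1=20 n_2=12  [Q]
∂1: piv[be,bi,bk,br,by,bz,de,dw] rk=8  ker:di,dr,dz,ei,er,ew,ez,ir,iz,kr,ky,rz
∂2: piv[bei,ber,bir,biz,bky,dew,dir,diz,drz,erz] rk=10  ker:eir,irz
rk∂_2=10

rank∂_2=10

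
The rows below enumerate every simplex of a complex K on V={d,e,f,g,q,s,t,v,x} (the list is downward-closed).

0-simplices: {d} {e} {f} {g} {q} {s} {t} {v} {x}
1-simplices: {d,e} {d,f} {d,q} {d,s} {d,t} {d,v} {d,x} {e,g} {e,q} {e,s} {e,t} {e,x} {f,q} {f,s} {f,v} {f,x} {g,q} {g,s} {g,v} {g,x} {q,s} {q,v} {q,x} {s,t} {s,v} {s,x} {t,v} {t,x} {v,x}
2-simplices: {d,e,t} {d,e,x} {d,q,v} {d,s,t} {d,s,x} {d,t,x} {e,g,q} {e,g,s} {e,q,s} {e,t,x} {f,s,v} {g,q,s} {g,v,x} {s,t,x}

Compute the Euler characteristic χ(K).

χ(K)=-6

n_0=9 n_1=29 n_2=14
χ=+9−29+14=-6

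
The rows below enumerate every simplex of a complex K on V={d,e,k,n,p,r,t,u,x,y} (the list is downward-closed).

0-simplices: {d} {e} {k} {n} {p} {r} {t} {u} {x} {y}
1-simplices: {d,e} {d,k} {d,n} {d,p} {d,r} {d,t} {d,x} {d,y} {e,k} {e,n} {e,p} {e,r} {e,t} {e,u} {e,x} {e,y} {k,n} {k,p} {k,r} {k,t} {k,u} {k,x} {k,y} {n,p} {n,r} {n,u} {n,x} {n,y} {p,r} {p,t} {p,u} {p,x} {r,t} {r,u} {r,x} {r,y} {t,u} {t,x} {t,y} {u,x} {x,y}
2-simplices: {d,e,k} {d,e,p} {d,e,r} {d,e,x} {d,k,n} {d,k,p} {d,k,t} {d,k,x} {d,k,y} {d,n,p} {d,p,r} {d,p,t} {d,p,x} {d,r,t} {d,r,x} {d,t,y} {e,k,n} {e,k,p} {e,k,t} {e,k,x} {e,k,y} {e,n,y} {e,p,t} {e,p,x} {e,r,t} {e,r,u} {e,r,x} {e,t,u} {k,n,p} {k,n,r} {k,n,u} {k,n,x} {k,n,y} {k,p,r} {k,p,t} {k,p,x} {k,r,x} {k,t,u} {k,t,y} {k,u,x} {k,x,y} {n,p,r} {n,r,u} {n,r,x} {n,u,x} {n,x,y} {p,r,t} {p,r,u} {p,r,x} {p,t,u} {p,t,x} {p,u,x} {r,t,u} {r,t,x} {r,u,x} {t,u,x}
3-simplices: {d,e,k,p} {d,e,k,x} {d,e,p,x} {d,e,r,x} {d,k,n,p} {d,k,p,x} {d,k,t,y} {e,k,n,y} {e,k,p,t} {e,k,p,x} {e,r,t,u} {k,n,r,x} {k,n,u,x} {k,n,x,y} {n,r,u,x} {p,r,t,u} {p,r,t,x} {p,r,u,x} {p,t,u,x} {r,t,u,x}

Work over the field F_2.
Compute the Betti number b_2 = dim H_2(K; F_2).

b_2=7

n_0=10 n_1=41 n_2=56 n_3=20  [Z2]
∂1: piv[de,dk,dn,dp,dr,dt,dx,dy,eu] rk=9  ker:ek,en,ep,er,et,ex,ey,kn,kp,kr,kt,ku,kx,ky,np,nr,nu,nx,ny,pr,pt,pu,px,rt,ru,rx,ry,tu,tx,ty,ux,xy
∂2: piv[dek,dep,der,dex,dkn,dkp,dkt,dkx,dky,dnp,dpr,dpt,dpx,drt,drx,dty,ekn,ekt,eky,eny,eru,etu,knr,knu,knx,kpr,ktu,kux,kxy,pru,ptx] rk=31  ker:ekp,ekx,ept,epx,ert,erx,knp,kny,kpt,kpx,krx,kty,npr,nru,nrx,nux,nxy,prt,prx,ptu,pux,rtu,rtx,rux,tux
∂3: piv[dekp,dekx,depx,derx,dknp,dkpx,dkty,ekny,ekpt,ertu,knrx,knux,knxy,nrux,prtu,prtx,prux,ptux] rk=18  ker:ekpx,rtux
b_2=(56−31)−18=7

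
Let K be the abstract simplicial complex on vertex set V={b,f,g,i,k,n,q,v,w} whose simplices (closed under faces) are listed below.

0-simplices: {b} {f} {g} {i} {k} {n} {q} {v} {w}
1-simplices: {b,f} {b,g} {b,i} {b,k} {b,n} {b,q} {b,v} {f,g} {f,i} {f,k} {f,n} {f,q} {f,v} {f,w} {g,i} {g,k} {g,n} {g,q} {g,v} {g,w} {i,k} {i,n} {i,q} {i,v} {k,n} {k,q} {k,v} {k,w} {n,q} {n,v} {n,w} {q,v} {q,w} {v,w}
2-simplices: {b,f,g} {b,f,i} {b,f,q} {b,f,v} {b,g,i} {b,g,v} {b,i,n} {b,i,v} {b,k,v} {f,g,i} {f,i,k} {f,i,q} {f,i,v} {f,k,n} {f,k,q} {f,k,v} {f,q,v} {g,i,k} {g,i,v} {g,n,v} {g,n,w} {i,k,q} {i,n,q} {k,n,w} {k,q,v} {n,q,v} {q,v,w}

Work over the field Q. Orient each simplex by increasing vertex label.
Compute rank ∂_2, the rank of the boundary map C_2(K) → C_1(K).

n_0=9 n_1=34 n_2=27  [Q]
∂1: piv[bf,bg,bi,bk,bn,bq,bv,fw] rk=8  ker:fg,fi,fk,fn,fq,fv,gi,gk,gn,gq,gv,gw,ik,in,iq,iv,kn,kq,kv,kw,nq,nv,nw,qv,qw,vw
∂2: piv[bfg,bfi,bfq,bfv,bgi,bgv,bin,biv,bkv,fik,fiq,fkn,fkq,fkv,fqv,gik,gnv,gnw,inq,knw,nqv,qvw] rk=22  ker:fgi,fiv,giv,ikq,kqv
rk∂_2=22

rank∂_2=22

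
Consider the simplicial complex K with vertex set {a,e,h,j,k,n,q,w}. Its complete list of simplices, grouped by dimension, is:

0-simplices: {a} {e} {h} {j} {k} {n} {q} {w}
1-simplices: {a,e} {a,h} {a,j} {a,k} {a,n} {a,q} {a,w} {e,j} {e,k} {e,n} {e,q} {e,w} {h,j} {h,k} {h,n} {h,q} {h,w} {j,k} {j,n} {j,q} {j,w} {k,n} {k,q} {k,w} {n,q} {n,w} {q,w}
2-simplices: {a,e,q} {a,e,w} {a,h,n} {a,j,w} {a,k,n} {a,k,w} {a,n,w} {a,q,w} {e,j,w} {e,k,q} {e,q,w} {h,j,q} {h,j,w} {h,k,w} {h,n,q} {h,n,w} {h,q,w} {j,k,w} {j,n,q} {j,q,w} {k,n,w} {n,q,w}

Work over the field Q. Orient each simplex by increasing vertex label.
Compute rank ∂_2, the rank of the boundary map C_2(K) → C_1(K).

rank∂_2=18

n_0=8 n_1=27 n_2=22  [Q]
∂1: piv[ae,ah,aj,ak,an,aq,aw] rk=7  ker:ej,ek,en,eq,ew,hj,hk,hn,hq,hw,jk,jn,jq,jw,kn,kq,kw,nq,nw,qw
∂2: piv[aeq,aew,ahn,ajw,akn,akw,anw,aqw,ejw,ekq,hjq,hjw,hkw,hnq,hnw,hqw,jkw,jnq] rk=18  ker:eqw,jqw,knw,nqw
rk∂_2=18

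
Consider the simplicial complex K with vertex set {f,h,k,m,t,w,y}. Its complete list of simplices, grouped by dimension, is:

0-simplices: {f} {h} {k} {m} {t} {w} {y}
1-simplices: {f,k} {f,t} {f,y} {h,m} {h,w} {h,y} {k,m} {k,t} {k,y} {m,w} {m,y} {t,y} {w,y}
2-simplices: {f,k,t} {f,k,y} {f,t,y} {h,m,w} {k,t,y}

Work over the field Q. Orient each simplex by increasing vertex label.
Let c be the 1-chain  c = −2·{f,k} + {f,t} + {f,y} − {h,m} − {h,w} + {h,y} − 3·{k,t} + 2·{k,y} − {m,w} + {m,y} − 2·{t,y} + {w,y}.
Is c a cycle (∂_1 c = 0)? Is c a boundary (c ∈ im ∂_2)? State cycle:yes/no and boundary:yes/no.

cycle:no boundary:no

n_0=7 n_1=13 n_2=5  [Q]
∂1: piv[fk,ft,fy,hm,hw,hy] rk=6  ker:km,kt,ky,mw,my,ty,wy
∂2: piv[fkt,fky,fty,hmw] rk=4  ker:kty
∂1c = {h} − {k} − {m} − 3·{w} + 4·{y}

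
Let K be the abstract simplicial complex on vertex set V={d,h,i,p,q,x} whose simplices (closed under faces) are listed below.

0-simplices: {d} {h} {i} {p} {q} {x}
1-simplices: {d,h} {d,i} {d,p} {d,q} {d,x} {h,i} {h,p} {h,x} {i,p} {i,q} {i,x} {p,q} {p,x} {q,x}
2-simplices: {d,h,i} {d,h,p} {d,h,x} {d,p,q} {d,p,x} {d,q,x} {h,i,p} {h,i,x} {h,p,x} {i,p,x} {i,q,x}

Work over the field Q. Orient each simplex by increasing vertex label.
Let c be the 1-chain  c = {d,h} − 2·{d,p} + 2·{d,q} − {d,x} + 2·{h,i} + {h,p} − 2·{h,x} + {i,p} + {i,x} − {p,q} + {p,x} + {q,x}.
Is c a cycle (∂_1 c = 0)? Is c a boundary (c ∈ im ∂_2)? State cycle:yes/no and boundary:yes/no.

n_0=6 n_1=14 n_2=11  [Q]
∂1: piv[dh,di,dp,dq,dx] rk=5  ker:hi,hp,hx,ip,iq,ix,pq,px,qx
∂2: piv[dhi,dhp,dhx,dpq,dpx,dqx,hip,hix,iqx] rk=9  ker:hpx,ipx
∂1c = 0
c vs im∂2: reduces to 0 ⇒ boundary

cycle:yes boundary:yes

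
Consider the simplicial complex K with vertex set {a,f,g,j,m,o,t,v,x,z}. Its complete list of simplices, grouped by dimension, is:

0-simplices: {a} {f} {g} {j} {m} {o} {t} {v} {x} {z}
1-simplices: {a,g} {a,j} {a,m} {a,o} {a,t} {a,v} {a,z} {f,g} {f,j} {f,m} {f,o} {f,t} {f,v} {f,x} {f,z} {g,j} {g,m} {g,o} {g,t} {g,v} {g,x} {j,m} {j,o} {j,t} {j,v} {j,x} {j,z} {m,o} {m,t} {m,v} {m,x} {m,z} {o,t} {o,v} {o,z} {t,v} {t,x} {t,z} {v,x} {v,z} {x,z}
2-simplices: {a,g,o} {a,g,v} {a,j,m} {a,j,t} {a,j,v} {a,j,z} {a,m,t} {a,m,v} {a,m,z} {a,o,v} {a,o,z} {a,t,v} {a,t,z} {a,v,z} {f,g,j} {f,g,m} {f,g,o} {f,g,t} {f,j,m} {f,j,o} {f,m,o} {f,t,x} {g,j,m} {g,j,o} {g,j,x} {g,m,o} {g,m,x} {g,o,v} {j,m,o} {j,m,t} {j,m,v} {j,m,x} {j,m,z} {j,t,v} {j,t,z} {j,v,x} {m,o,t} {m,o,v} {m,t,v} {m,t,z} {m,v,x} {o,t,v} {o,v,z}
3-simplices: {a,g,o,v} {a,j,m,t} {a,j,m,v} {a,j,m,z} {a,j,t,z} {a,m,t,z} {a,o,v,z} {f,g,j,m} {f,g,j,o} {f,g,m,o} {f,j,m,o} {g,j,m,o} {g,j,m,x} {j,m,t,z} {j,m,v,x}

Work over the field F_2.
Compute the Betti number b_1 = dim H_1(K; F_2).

n_0=10 n_1=41 n_2=43 n_3=15  [Z2]
∂1: piv[ag,aj,am,ao,at,av,az,fg,fx] rk=9  ker:fj,fm,fo,ft,fv,fz,gj,gm,go,gt,gv,gx,jm,jo,jt,jv,jx,jz,mo,mt,mv,mx,mz,ot,ov,oz,tv,tx,tz,vx,vz,xz
∂2: piv[ago,agv,ajm,ajt,ajv,ajz,amt,amv,amz,aov,aoz,atv,atz,avz,fgj,fgm,fgo,fgt,fjm,fjo,fmo,ftx,gjx,gmx,jvx,mot,mov] rk=27  ker:gjm,gjo,gmo,gov,jmo,jmt,jmv,jmx,jmz,jtv,jtz,mtv,mtz,mvx,otv,ovz
∂3: piv[agov,ajmt,ajmv,ajmz,ajtz,amtz,aovz,fgjm,fgjo,fgmo,fjmo,gjmx,jmvx] rk=13  ker:gjmo,jmtz
b_1=(41−9)−27=5

b_1=5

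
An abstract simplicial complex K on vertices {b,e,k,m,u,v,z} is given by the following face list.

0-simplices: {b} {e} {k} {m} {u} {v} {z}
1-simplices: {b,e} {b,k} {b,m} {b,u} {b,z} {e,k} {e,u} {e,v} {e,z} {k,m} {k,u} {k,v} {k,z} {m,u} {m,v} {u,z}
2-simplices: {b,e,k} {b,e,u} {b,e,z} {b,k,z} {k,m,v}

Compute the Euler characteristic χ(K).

n_0=7 n_1=16 n_2=5
χ=+7−16+5=-4

χ(K)=-4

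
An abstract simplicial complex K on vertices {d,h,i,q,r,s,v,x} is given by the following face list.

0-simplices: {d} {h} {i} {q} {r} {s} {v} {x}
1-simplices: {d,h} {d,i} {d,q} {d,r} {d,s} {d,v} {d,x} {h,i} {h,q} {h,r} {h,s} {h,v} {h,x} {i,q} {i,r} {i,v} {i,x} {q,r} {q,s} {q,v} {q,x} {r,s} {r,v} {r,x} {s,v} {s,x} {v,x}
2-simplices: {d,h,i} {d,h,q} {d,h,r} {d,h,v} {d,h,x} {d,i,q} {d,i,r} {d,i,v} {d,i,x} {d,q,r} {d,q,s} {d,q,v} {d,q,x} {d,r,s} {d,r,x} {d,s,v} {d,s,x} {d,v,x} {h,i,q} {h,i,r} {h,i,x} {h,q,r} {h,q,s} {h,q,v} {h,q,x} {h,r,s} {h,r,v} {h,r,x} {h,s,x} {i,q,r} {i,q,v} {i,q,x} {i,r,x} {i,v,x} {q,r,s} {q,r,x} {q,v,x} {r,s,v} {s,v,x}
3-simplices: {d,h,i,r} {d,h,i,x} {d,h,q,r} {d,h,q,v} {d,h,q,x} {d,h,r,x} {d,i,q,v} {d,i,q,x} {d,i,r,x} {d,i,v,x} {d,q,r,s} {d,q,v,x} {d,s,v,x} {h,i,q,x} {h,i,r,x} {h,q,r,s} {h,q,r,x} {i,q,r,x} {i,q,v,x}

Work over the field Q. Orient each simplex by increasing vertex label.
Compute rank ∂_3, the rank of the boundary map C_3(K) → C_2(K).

n_0=8 n_1=27 n_2=39 n_3=19  [Q]
∂1: piv[dh,di,dq,dr,ds,dv,dx] rk=7  ker:hi,hq,hr,hs,hv,hx,iq,ir,iv,ix,qr,qs,qv,qx,rs,rv,rx,sv,sx,vx
∂2: piv[dhi,dhq,dhr,dhv,dhx,diq,dir,div,dix,dqr,dqs,dqv,dqx,drs,drx,dsv,dsx,dvx,hqs,hrv] rk=20  ker:hiq,hir,hix,hqr,hqv,hqx,hrs,hrx,hsx,iqr,iqv,iqx,irx,ivx,qrs,qrx,qvx,rsv,svx
∂3: piv[dhir,dhix,dhqr,dhqv,dhqx,dhrx,diqv,diqx,dirx,divx,dqrs,dqvx,dsvx,hiqx,hqrs,hqrx,iqrx] rk=17  ker:hirx,iqvx
rk∂_3=17

rank∂_3=17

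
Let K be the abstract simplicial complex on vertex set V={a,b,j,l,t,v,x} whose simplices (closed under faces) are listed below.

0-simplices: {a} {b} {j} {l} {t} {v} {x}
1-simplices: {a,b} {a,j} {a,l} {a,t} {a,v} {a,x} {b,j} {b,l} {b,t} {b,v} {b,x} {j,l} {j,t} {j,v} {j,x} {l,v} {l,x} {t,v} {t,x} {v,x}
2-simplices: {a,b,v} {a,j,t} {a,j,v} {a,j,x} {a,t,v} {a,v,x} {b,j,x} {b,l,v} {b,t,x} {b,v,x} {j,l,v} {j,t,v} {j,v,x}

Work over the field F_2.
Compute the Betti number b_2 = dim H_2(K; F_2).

n_0=7 n_1=20 n_2=13  [Z2]
∂1: piv[ab,aj,al,at,av,ax] rk=6  ker:bj,bl,bt,bv,bx,jl,jt,jv,jx,lv,lx,tv,tx,vx
∂2: piv[abv,ajt,ajv,ajx,atv,avx,bjx,blv,btx,bvx,jlv] rk=11  ker:jtv,jvx
b_2=(13−11)−0=2

b_2=2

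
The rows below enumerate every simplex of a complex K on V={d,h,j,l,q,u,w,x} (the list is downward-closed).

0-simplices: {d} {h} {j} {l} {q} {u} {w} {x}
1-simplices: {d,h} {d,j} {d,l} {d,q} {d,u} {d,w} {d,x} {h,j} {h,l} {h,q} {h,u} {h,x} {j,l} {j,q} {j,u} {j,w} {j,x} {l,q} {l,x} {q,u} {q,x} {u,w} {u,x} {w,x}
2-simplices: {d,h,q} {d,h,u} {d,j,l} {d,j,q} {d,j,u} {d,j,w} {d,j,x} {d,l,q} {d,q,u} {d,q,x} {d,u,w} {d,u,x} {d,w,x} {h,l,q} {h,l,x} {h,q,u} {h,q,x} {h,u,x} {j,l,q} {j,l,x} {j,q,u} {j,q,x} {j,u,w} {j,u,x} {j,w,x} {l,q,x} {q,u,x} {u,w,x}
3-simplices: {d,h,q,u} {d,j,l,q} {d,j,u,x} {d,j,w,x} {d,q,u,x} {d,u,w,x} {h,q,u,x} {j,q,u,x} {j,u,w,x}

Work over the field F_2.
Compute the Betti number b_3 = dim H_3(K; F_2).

n_0=8 n_1=24 n_2=28 n_3=9  [Z2]
∂1: piv[dh,dj,dl,dq,du,dw,dx] rk=7  ker:hj,hl,hq,hu,hx,jl,jq,ju,jw,jx,lq,lx,qu,qx,uw,ux,wx
∂2: piv[dhq,dhu,djl,djq,dju,djw,djx,dlq,dqu,dqx,duw,dux,dwx,hlq,hlx,hqx] rk=16  ker:hqu,hux,jlq,jlx,jqu,jqx,juw,jux,jwx,lqx,qux,uwx
∂3: piv[dhqu,djlq,djux,djwx,dqux,duwx,hqux,jqux,juwx] rk=9
b_3=(9−9)−0=0

b_3=0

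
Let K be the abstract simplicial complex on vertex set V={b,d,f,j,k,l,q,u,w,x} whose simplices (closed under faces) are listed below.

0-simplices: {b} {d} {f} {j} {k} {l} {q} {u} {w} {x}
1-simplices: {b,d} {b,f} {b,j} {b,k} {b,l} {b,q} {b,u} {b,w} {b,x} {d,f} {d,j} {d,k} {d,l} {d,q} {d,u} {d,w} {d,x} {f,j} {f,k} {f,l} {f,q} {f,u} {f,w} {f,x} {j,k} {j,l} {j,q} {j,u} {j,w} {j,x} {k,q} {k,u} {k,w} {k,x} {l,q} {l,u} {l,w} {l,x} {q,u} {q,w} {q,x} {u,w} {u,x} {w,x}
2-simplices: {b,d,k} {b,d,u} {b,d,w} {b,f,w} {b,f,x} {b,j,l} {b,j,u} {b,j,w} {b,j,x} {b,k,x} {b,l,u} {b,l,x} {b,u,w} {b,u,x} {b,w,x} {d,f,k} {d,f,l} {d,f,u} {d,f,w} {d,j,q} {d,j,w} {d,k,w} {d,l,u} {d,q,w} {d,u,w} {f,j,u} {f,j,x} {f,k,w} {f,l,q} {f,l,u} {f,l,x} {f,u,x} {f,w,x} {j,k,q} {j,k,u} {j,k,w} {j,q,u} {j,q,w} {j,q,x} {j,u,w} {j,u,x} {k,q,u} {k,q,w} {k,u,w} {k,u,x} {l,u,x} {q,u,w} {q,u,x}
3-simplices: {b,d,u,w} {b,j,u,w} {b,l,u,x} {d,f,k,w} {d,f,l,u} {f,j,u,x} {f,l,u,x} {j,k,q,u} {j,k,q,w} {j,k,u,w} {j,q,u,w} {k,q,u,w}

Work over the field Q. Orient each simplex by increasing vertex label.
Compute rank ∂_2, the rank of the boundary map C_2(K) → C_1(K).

n_0=10 n_1=44 n_2=48 n_3=12  [Q]
∂1: piv[bd,bf,bj,bk,bl,bq,bu,bw,bx] rk=9  ker:df,dj,dk,dl,dq,du,dw,dx,fj,fk,fl,fq,fu,fw,fx,jk,jl,jq,ju,jw,jx,kq,ku,kw,kx,lq,lu,lw,lx,qu,qw,qx,uw,ux,wx
∂2: piv[bdk,bdu,bdw,bfw,bfx,bjl,bju,bjw,bjx,bkx,blu,blx,buw,bux,bwx,dfk,dfl,dfu,dfw,djq,djw,dkw,dlu,dqw,fju,flq,jkq,jku,jkw,jqu,jqx] rk=31  ker:duw,fjx,fkw,flu,flx,fux,fwx,jqw,juw,jux,kqu,kqw,kuw,kux,lux,quw,qux
∂3: piv[bduw,bjuw,blux,dfkw,dflu,fjux,flux,jkqu,jkqw,jkuw,jquw] rk=11  ker:kquw
rk∂_2=31

rank∂_2=31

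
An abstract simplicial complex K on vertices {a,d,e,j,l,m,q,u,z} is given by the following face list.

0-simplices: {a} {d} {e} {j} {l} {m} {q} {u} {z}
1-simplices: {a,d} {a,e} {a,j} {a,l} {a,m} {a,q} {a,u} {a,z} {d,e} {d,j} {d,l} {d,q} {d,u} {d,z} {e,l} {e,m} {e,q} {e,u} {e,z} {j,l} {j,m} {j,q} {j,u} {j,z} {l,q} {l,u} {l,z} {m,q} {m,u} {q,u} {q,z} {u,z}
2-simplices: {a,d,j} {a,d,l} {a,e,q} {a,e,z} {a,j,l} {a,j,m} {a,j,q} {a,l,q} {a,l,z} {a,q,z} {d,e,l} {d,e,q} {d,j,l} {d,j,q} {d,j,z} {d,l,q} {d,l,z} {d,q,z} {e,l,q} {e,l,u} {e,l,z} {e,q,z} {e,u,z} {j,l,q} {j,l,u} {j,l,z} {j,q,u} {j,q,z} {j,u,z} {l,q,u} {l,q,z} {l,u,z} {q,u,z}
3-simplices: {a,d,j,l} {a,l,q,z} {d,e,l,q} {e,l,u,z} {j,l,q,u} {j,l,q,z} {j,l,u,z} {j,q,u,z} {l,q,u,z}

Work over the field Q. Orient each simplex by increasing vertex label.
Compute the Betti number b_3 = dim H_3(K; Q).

n_0=9 n_1=32 n_2=33 n_3=9  [Q]
∂1: piv[ad,ae,aj,al,am,aq,au,az] rk=8  ker:de,dj,dl,dq,du,dz,el,em,eq,eu,ez,jl,jm,jq,ju,jz,lq,lu,lz,mq,mu,qu,qz,uz
∂2: piv[adj,adl,aeq,aez,ajl,ajm,ajq,alq,alz,aqz,del,deq,djq,djz,dlz,elu,euz,jlu,jqu] rk=19  ker:djl,dlq,dqz,elq,elz,eqz,jlq,jlz,jqz,juz,lqu,lqz,luz,quz
∂3: piv[adjl,alqz,delq,eluz,jlqu,jlqz,jluz,jquz] rk=8  ker:lquz
b_3=(9−8)−0=1

b_3=1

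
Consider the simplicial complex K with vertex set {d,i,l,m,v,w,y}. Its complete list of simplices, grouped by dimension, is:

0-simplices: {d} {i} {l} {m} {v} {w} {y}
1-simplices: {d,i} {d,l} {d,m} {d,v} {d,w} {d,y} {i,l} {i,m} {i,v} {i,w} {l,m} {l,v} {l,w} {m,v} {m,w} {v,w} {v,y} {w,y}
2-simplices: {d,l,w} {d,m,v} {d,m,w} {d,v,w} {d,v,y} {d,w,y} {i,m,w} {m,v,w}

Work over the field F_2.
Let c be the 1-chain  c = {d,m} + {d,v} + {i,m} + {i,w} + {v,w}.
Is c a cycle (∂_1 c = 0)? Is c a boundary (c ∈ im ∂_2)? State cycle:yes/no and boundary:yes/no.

n_0=7 n_1=18 n_2=8  [Z2]
∂1: piv[di,dl,dm,dv,dw,dy] rk=6  ker:il,im,iv,iw,lm,lv,lw,mv,mw,vw,vy,wy
∂2: piv[dlw,dmv,dmw,dvw,dvy,dwy,imw] rk=7  ker:mvw
∂1c = 0
c vs im∂2: reduces to 0 ⇒ boundary

cycle:yes boundary:yes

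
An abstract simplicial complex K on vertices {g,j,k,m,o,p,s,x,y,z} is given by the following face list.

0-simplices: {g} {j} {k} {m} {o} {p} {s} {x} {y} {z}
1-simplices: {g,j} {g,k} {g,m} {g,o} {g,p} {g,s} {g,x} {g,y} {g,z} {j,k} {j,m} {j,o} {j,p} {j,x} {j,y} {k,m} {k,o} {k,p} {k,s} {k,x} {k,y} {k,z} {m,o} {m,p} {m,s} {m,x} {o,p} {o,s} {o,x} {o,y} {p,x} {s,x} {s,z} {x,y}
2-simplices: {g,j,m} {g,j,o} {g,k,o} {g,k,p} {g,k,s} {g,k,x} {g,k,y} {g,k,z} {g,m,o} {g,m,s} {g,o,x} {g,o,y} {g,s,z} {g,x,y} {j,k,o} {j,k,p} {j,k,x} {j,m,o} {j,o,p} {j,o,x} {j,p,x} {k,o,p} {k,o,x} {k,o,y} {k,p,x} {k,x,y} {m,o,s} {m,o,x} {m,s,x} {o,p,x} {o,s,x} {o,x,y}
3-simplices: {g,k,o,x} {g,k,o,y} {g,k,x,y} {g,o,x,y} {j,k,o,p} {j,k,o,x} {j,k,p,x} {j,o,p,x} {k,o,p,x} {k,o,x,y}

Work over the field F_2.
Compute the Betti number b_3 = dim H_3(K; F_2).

b_3=2

n_0=10 n_1=34 n_2=32 n_3=10  [Z2]
∂1: piv[gj,gk,gm,go,gp,gs,gx,gy,gz] rk=9  ker:jk,jm,jo,jp,jx,jy,km,ko,kp,ks,kx,ky,kz,mo,mp,ms,mx,op,os,ox,oy,px,sx,sz,xy
∂2: piv[gjm,gjo,gko,gkp,gks,gkx,gky,gkz,gmo,gms,gox,goy,gsz,gxy,jko,jkp,jkx,jop,jpx,mos,mox,msx] rk=22  ker:jmo,jox,kop,kox,koy,kpx,kxy,opx,osx,oxy
∂3: piv[gkox,gkoy,gkxy,goxy,jkop,jkox,jkpx,jopx] rk=8  ker:kopx,koxy
b_3=(10−8)−0=2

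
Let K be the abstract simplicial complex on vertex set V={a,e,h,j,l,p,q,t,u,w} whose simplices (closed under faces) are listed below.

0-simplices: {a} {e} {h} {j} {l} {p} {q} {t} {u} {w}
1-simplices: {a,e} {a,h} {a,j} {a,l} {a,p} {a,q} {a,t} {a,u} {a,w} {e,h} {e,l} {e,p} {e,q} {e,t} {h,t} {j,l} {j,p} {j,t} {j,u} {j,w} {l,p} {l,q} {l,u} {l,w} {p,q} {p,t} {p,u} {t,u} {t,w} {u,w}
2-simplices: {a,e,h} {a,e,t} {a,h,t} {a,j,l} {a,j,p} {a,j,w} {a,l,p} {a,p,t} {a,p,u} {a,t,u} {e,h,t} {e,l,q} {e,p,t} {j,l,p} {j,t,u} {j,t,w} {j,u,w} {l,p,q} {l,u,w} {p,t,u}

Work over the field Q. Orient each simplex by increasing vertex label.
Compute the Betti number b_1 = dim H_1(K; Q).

n_0=10 n_1=30 n_2=20  [Q]
∂1: piv[ae,ah,aj,al,ap,aq,at,au,aw] rk=9  ker:eh,el,ep,eq,et,ht,jl,jp,jt,ju,jw,lp,lq,lu,lw,pq,pt,pu,tu,tw,uw
∂2: piv[aeh,aet,aht,ajl,ajp,ajw,alp,apt,apu,atu,elq,ept,jtu,jtw,juw,lpq,luw] rk=17  ker:eht,jlp,ptu
b_1=(30−9)−17=4

b_1=4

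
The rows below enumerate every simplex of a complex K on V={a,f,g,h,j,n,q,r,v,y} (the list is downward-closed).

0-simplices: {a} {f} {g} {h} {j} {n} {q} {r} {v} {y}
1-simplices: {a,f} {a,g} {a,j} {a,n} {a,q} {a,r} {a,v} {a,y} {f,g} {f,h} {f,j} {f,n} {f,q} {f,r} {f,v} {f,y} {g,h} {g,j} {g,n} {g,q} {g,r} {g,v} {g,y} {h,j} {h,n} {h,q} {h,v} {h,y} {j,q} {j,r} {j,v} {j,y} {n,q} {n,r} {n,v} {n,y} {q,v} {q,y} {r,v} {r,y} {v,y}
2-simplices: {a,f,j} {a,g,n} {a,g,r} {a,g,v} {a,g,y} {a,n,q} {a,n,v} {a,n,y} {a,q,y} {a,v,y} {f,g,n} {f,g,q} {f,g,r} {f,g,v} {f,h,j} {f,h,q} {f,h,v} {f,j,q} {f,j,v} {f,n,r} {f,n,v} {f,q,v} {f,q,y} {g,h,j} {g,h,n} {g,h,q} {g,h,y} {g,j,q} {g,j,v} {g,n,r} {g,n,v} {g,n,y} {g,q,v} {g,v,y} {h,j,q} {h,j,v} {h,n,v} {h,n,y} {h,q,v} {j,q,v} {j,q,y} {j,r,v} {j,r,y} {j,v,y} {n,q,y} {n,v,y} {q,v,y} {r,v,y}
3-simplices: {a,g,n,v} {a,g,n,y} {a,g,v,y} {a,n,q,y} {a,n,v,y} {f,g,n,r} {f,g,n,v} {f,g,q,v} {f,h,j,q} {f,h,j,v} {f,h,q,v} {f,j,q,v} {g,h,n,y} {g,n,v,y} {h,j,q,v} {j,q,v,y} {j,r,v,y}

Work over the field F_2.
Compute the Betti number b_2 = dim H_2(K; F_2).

n_0=10 n_1=41 n_2=48 n_3=17  [Z2]
∂1: piv[af,ag,aj,an,aq,ar,av,ay,fh] rk=9  ker:fg,fj,fn,fq,fr,fv,fy,gh,gj,gn,gq,gr,gv,gy,hj,hn,hq,hv,hy,jq,jr,jv,jy,nq,nr,nv,ny,qv,qy,rv,ry,vy
∂2: piv[afj,agn,agr,agv,agy,anq,anv,any,aqy,avy,fgn,fgq,fgr,fgv,fhj,fhq,fhv,fjq,fjv,fnr,fqv,fqy,ghj,ghn,ghq,ghy,jqy,jrv,jry,jvy] rk=30  ker:fnv,gjq,gjv,gnr,gnv,gny,gqv,gvy,hjq,hjv,hnv,hny,hqv,jqv,nqy,nvy,qvy,rvy
∂3: piv[agnv,agny,agvy,anqy,anvy,fgnr,fgnv,fgqv,fhjq,fhjv,fhqv,fjqv,ghny,jqvy,jrvy] rk=15  ker:gnvy,hjqv
b_2=(48−30)−15=3

b_2=3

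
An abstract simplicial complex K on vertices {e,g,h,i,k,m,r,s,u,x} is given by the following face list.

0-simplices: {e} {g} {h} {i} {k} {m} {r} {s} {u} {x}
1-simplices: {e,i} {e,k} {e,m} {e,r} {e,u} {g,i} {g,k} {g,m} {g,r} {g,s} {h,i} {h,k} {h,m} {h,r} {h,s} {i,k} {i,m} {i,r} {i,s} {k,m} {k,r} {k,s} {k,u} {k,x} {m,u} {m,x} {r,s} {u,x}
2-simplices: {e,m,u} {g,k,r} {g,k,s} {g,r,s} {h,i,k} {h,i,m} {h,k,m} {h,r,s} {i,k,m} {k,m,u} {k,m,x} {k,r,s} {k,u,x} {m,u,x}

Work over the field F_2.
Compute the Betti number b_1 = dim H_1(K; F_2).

n_0=10 n_1=28 n_2=14  [Z2]
∂1: piv[ei,ek,em,er,eu,gi,gs,hi,kx] rk=9  ker:gk,gm,gr,hk,hm,hr,hs,ik,im,ir,is,km,kr,ks,ku,mu,mx,rs,ux
∂2: piv[emu,gkr,gks,grs,hik,him,hkm,hrs,kmu,kmx,kux] rk=11  ker:ikm,krs,mux
b_1=(28−9)−11=8

b_1=8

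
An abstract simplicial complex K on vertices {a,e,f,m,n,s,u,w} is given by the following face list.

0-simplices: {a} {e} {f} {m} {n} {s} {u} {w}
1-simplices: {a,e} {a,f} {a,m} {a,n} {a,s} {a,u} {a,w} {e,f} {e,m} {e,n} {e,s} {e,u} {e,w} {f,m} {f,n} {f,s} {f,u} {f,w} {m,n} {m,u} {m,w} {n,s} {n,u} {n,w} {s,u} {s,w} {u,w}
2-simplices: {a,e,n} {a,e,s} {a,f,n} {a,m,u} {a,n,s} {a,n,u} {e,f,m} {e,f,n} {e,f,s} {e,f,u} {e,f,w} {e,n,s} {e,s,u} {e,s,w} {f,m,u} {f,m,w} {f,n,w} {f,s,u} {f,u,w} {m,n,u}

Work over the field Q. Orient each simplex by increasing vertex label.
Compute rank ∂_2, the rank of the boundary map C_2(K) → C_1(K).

n_0=8 n_1=27 n_2=20  [Q]
∂1: piv[ae,af,am,an,as,au,aw] rk=7  ker:ef,em,en,es,eu,ew,fm,fn,fs,fu,fw,mn,mu,mw,ns,nu,nw,su,sw,uw
∂2: piv[aen,aes,afn,amu,ans,anu,efm,efn,efs,efu,efw,esu,esw,fmu,fmw,fnw,fuw,mnu] rk=18  ker:ens,fsu
rk∂_2=18

rank∂_2=18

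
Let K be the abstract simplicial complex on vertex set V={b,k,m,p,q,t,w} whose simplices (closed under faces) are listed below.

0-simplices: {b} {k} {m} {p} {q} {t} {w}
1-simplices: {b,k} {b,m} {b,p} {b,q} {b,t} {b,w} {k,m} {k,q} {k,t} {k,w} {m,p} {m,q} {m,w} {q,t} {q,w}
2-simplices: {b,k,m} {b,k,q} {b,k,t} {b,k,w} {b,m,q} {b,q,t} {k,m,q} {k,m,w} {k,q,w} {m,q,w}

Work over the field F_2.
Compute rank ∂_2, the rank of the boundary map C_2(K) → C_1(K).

rank∂_2=8

n_0=7 n_1=15 n_2=10  [Z2]
∂1: piv[bk,bm,bp,bq,bt,bw] rk=6  ker:km,kq,kt,kw,mp,mq,mw,qt,qw
∂2: piv[bkm,bkq,bkt,bkw,bmq,bqt,kmw,kqw] rk=8  ker:kmq,mqw
rk∂_2=8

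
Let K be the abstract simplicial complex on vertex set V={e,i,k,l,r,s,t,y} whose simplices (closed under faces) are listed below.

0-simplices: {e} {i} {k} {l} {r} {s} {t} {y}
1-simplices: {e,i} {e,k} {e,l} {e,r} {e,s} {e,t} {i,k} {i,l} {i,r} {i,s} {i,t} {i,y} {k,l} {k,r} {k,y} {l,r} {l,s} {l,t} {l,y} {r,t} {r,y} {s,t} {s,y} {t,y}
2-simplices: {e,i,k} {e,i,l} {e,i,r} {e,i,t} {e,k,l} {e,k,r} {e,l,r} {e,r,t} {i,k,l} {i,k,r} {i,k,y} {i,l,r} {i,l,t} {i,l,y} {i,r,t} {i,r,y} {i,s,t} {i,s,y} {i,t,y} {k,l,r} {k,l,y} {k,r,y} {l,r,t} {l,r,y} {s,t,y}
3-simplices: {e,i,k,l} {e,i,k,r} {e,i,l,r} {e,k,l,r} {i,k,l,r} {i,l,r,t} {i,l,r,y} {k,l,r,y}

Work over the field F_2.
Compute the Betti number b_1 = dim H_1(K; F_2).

b_1=2

n_0=8 n_1=24 n_2=25 n_3=8  [Z2]
∂1: piv[ei,ek,el,er,es,et,iy] rk=7  ker:ik,il,ir,is,it,kl,kr,ky,lr,ls,lt,ly,rt,ry,st,sy,ty
∂2: piv[eik,eil,eir,eit,ekl,ekr,elr,ert,iky,ilt,ily,iry,ist,isy,ity] rk=15  ker:ikl,ikr,ilr,irt,klr,kly,kry,lrt,lry,sty
∂3: piv[eikl,eikr,eilr,eklr,ilrt,ilry,klry] rk=7  ker:iklr
b_1=(24−7)−15=2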